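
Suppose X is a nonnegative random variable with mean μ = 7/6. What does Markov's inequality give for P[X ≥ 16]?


μ = E[X] = 7/6, a = 16.
Markov: P[X ≥ 16] ≤ μ/a = (7/6)/16 = 7/96.
Numerically: ≈ 0.07292.
(Since a = 16 > μ = 1.16667, the bound 7/96 is < 1 and informative.)

P[X ≥ 16] ≤ 7/96 ≈ 0.07292.


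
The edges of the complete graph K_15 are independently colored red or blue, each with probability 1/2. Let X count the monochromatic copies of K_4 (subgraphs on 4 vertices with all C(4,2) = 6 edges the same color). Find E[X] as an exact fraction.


Let X = Σ_S X_S over the C(15, 4) = 1365 subsets S of size 4, where X_S = 1 if the K_4 on S is monochromatic.
For a fixed S, the K_4 on S has C(4, 2) = 6 edges. P[all 6 edges red] = (1/2)^6, and likewise for blue, so P[monochromatic] = 2·(1/2)^6 = 2^{1 − 6} = 1/32.
Summing: E[X] = C(15, 4) · 2^{1 − 6} = 1365 · 1/32 = 1365/32.
Numerically: E[X] ≈ 42.6562.

E[X] = C(15,4)·2^(1−C(4,2)) = 1365/32 ≈ 42.6562.


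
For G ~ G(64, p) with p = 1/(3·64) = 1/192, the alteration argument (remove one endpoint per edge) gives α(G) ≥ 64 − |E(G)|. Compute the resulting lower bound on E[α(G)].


E[|E(G)|] = C(64, 2)·p = 2016 · (1/192) = 21/2.
E[α(G)] ≥ n − E[|E(G)|] = 64 − 21/2 = 107/2.
Numerically: ≈ 53.5000.
(This is only a lower bound; the true E[α(G)] may be larger.)

E[α(G)] ≥ 107/2 ≈ 53.5000.


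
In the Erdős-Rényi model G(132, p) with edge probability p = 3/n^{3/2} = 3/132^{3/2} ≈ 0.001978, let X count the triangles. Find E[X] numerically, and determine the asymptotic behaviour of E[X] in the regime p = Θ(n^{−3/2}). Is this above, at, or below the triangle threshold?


Number of potential triangles: C(132, 3) = 374660.
Each occurs with probability p³ ≈ (0.001978)³ ≈ 7.740715e-09.
By linearity: E[X] = C(132, 3)·p³ ≈ 374660 · 7.740715e-09 ≈ 0.0029.
Since α = 3/2 > 1, p = c/n^{3/2} = o(1/n) is below the triangle threshold p ~ 1/n. Asymptotically E[X] ~ (c³/6)·n^{3(1−α)} = (3³/6)·n^{-1.5} → 0, so by Markov's inequality G has no triangles w.h.p.

E[X] ≈ 0.0029; in regime p = Θ(1/n^{3/2}) E[X] tends to 0 (below the triangle threshold p ~ 1/n).


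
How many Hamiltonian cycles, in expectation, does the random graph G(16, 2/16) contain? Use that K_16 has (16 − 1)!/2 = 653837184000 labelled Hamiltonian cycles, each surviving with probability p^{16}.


K_16 has (16 − 1)!/2 = 653837184000 labelled Hamiltonian cycles.
For each such Hamiltonian cycle H, let X_H = 1 if all 16 edges of H are present in G. Then P[X_H = 1] = p^{16} = (1/8)^{16} = 1/281474976710656.
By linearity of expectation: E[X] = Σ_H E[X_H] = 653837184000 · p^{16} = 653837184000 · 1/281474976710656 = 638512875/274877906944.
Numerically: E[X] ≈ 0.002323.

E[X] = 653837184000 · (1/8)^{16} = 638512875/274877906944 ≈ 0.002323.


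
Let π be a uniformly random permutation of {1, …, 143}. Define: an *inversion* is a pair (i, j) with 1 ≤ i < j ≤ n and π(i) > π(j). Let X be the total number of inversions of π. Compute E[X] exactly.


Write X = Σ X_I over the C(143, 2) = 10153 pairs i < j, with X_I the indicator of one inversion.
There are 10153 indicators.
For each fixed pair i < j, the values π(i) and π(j) are two distinct elements of {1, …, 143} in uniformly random order; by symmetry P[π(i) > π(j)] = 1/2.
By linearity: E[X] = 10153 · (1/2) = C(143, 2) · (1/2) = 10153/2 = 10153/2 ≈ 5076.500.

E[X] = 10153/2 = 5076.500.


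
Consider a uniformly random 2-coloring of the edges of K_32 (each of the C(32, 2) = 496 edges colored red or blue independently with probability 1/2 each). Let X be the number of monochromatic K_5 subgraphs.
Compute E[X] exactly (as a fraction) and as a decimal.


Let X = Σ_S X_S over the C(32, 5) = 201376 subsets S of size 5, where X_S = 1 if the K_5 on S is monochromatic.
For a fixed S, the K_5 on S has C(5, 2) = 10 edges. P[all 10 edges red] = (1/2)^10, and likewise for blue, so P[monochromatic] = 2·(1/2)^10 = 2^{1 − 10} = 1/512.
By linearity of expectation: E[X] = C(32, 5) · 2^{1 − 10} = 201376 · 1/512 = 6293/16.
Numerically: E[X] ≈ 393.31250.

E[X] = C(32,5)·2^(1−C(5,2)) = 6293/16 ≈ 393.31250.


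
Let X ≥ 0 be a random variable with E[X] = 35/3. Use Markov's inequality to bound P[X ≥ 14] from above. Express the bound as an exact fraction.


μ = E[X] = 35/3, a = 14.
Markov: P[X ≥ 14] ≤ μ/a = (35/3)/14 = 5/6.
Numerically: ≈ 0.833.
(Since a = 14 > μ = 11.667, the bound 5/6 is < 1 and informative.)

P[X ≥ 14] ≤ 5/6 ≈ 0.833.


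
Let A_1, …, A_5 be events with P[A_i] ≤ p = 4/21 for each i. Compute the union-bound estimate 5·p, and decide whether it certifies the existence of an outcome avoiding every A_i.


Union bound: P[∪_{i=1}^{5} A_i] ≤ Σ_i P[A_i] ≤ 5·p = 5·(4/21) = 20/21.
Numerically: 20/21 ≈ 0.95238.
Is 20/21 < 1? YES.
Since P[∪ A_i] ≤ 20/21 < 1, the complement has P[∩ A_i^c] ≥ 1 − 20/21 = 1/21 > 0, so some outcome avoids every A_i.

5·p = 20/21 ≈ 0.95238; existence CERTIFIED by the union bound.


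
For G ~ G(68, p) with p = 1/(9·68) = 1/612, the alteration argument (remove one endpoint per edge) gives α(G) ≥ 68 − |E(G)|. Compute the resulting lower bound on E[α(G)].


E[|E(G)|] = C(68, 2)·p = 2278 · (1/612) = 67/18.
E[α(G)] ≥ n − E[|E(G)|] = 68 − 67/18 = 1157/18.
Numerically: ≈ 64.2778.
(This is only a lower bound; the true E[α(G)] may be larger.)

E[α(G)] ≥ 1157/18 ≈ 64.2778.


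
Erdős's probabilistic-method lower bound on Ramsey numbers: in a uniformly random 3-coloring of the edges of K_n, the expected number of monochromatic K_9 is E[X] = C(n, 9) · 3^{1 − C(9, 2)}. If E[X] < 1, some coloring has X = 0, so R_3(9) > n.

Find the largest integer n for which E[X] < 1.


We need C(n, 9) · 3^{1 − 36} < 1, i.e. C(n, 9) < 3^{36 − 1} = 50031545098999707.
Check values of n near the boundary:
  n = 297: C(297, 9) = 43842345008337645; 43842345008337645 < 50031545098999707? YES
  n = 298: C(298, 9) = 45207677551849890; 45207677551849890 < 50031545098999707? YES
  n = 299: C(299, 9) = 46610674441390059; 46610674441390059 < 50031545098999707? YES
  n = 300: C(300, 9) = 48052241692154700; 48052241692154700 < 50031545098999707? YES
  n = 301: C(301, 9) = 49533303936090975; 49533303936090975 < 50031545098999707? YES
  n = 302: C(302, 9) = 51054804739588650; 51054804739588650 < 50031545098999707? NO
The largest n with C(n, 9) < 50031545098999707 is n = 301 (where E[X] = 16511101312030325/16677181699666569 ≈ 0.9900). Hence R_3(9) > 301, i.e. R_3(9) ≥ 302.

Largest n = 301; hence R_3(9) > 301.


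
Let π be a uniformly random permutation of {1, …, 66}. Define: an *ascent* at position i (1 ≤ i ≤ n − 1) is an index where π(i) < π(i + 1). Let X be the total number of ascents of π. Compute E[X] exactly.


Write X = Σ X_I over i = 1, …, 65, with X_I the indicator of one ascent.
There are 65 indicators.
For each fixed i, the pair (π(i), π(i+1)) is a uniformly random ordered pair of distinct values from {1, …, 66}; by symmetry P[π(i) < π(i+1)] = 1/2.
By linearity: E[X] = 65 · (1/2) = (66 − 1) · (1/2) = 65/2 ≈ 32.500000.

E[X] = 65/2 = 32.500000.


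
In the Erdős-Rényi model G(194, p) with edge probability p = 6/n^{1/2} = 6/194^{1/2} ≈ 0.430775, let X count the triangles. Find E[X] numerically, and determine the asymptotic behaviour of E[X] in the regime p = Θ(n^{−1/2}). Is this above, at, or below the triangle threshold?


Number of potential triangles: C(194, 3) = 1198144.
Each occurs with probability p³ ≈ (0.430775)³ ≈ 7.99376094e-02.
By linearity: E[X] = C(194, 3)·p³ ≈ 1198144 · 7.99376094e-02 ≈ 95776.767093.
Since α = 1/2 < 1, p = c/n^{1/2} ≫ 1/n is above the triangle threshold p ~ 1/n. Asymptotically E[X] ~ (c³/6)·n^{3(1−α)} = (6³/6)·n^{1.5} → ∞; triangles are abundant w.h.p.

E[X] ≈ 95776.767093; in regime p = Θ(1/n^{1/2}) E[X] diverges (above the triangle threshold p ~ 1/n).


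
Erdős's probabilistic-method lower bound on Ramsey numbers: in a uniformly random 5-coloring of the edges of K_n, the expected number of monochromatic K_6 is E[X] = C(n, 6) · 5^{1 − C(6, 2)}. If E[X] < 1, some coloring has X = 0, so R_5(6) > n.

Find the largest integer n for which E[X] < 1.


We need C(n, 6) · 5^{1 − 15} < 1, i.e. C(n, 6) < 5^{15 − 1} = 6103515625.
Check values of n near the boundary:
  n = 124: C(124, 6) = 4465475476; 4465475476 < 6103515625? YES
  n = 125: C(125, 6) = 4690625500; 4690625500 < 6103515625? YES
  n = 126: C(126, 6) = 4925156775; 4925156775 < 6103515625? YES
  n = 127: C(127, 6) = 5169379425; 5169379425 < 6103515625? YES
  n = 128: C(128, 6) = 5423611200; 5423611200 < 6103515625? YES
  n = 129: C(129, 6) = 5688177600; 5688177600 < 6103515625? YES
  n = 130: C(130, 6) = 5963412000; 5963412000 < 6103515625? YES
  n = 131: C(131, 6) = 6249655776; 6249655776 < 6103515625? NO
  n = 132: C(132, 6) = 6547258432; 6547258432 < 6103515625? NO
The largest n with C(n, 6) < 6103515625 is n = 130 (where E[X] = 47707296/48828125 ≈ 0.977). Hence R_5(6) > 130, i.e. R_5(6) ≥ 131.

Largest n = 130; hence R_5(6) > 130.


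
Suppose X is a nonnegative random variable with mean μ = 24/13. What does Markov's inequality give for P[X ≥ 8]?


μ = E[X] = 24/13, a = 8.
Markov: P[X ≥ 8] ≤ μ/a = (24/13)/8 = 3/13.
Numerically: ≈ 0.2308.
(Since a = 8 > μ = 1.8462, the bound 3/13 is < 1 and informative.)

P[X ≥ 8] ≤ 3/13 ≈ 0.2308.


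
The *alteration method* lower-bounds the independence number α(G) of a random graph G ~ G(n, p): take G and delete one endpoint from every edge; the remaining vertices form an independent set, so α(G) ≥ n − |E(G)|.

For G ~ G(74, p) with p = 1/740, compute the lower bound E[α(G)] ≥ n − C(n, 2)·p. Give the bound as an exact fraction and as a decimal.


E[|E(G)|] = C(74, 2)·p = 2701 · (1/740) = 73/20.
E[α(G)] ≥ n − E[|E(G)|] = 74 − 73/20 = 1407/20.
Numerically: ≈ 70.3500.
(This is only a lower bound; the true E[α(G)] may be larger.)

E[α(G)] ≥ 1407/20 ≈ 70.3500.


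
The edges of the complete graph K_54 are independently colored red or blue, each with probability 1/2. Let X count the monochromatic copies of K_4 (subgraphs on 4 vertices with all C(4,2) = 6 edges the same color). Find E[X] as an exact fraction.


Let X = Σ_S X_S over the C(54, 4) = 316251 subsets S of size 4, where X_S = 1 if the K_4 on S is monochromatic.
For a fixed S, the K_4 on S has C(4, 2) = 6 edges. P[all 6 edges red] = (1/2)^6, and likewise for blue, so P[monochromatic] = 2·(1/2)^6 = 2^{1 − 6} = 1/32.
By linearity: E[X] = C(54, 4) · 2^{1 − 6} = 316251 · 1/32 = 316251/32.
Numerically: E[X] ≈ 9882.843750.

E[X] = C(54,4)·2^(1−C(4,2)) = 316251/32 ≈ 9882.843750.


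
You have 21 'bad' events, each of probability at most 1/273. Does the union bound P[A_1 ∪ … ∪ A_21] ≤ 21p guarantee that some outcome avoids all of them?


Union bound: P[∪_{i=1}^{21} A_i] ≤ Σ_i P[A_i] ≤ 21·p = 21·(1/273) = 1/13.
Numerically: 1/13 ≈ 0.0769231.
Is 1/13 < 1? YES.
Since P[∪ A_i] ≤ 1/13 < 1, the complement has P[∩ A_i^c] ≥ 1 − 1/13 = 12/13 > 0, so some outcome avoids every A_i.

21·p = 1/13 ≈ 0.0769231; existence CERTIFIED by the union bound.


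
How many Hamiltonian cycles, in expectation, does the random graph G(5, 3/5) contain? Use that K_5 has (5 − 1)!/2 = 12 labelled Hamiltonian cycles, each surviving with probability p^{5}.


K_5 has (5 − 1)!/2 = 12 labelled Hamiltonian cycles.
For each such Hamiltonian cycle H, let X_H = 1 if all 5 edges of H are present in G. Then P[X_H = 1] = p^{5} = (3/5)^{5} = 243/3125.
By linearity: E[X] = Σ_H E[X_H] = 12 · p^{5} = 12 · 243/3125 = 2916/3125.
Numerically: E[X] ≈ 0.93312.

E[X] = 12 · (3/5)^{5} = 2916/3125 ≈ 0.93312.


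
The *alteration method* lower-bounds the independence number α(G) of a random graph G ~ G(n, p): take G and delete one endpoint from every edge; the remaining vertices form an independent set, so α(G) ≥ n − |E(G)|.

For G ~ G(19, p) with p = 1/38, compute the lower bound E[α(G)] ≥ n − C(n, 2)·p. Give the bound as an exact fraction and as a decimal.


E[|E(G)|] = C(19, 2)·p = 171 · (1/38) = 9/2.
E[α(G)] ≥ n − E[|E(G)|] = 19 − 9/2 = 29/2.
Numerically: ≈ 14.5000.
(This is only a lower bound; the true E[α(G)] may be larger.)

E[α(G)] ≥ 29/2 ≈ 14.5000.


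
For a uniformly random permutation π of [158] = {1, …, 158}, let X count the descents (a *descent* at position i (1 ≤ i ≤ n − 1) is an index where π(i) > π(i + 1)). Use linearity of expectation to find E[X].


Write X = Σ X_I over i = 1, …, 157, with X_I the indicator of one descent.
There are 157 indicators.
For each fixed i, the pair (π(i), π(i+1)) is a uniformly random ordered pair of distinct values from {1, …, 158}; by symmetry P[π(i) > π(i+1)] = 1/2.
By linearity: E[X] = 157 · (1/2) = (158 − 1) · (1/2) = 157/2 ≈ 78.50000.

E[X] = 157/2 = 78.50000.


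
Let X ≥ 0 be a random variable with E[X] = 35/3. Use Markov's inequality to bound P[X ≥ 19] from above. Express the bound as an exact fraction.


μ = E[X] = 35/3, a = 19.
Markov: P[X ≥ 19] ≤ μ/a = (35/3)/19 = 35/57.
Numerically: ≈ 0.61404.
(Since a = 19 > μ = 11.66667, the bound 35/57 is < 1 and informative.)

P[X ≥ 19] ≤ 35/57 ≈ 0.61404.


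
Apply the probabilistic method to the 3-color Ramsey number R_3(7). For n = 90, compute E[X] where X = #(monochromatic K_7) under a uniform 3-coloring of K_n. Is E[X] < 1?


E[X] = C(90, 7) · 3^{1 − 21} = 7471375560 · 3^{−20} = 7471375560/3486784401.
As a reduced fraction: E[X] = 830152840/387420489 ≈ 2.1427696.
Is E[X] < 1? NO.
Since E[X] ≥ 1, the first-moment bound is inconclusive at n = 90; it does NOT by itself certify R_3(7) > 90.

E[X] = 830152840/387420489 ≈ 2.1427696; E[X] ≥ 1; first-moment method inconclusive here.


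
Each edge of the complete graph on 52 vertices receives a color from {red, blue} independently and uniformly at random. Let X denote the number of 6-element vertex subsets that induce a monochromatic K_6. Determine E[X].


Let X = Σ_S X_S over the C(52, 6) = 20358520 subsets S of size 6, where X_S = 1 if the K_6 on S is monochromatic.
For a fixed S, the K_6 on S has C(6, 2) = 15 edges. P[all 15 edges red] = (1/2)^15, and likewise for blue, so P[monochromatic] = 2·(1/2)^15 = 2^{1 − 15} = 1/16384.
Summing: E[X] = C(52, 6) · 2^{1 − 15} = 20358520 · 1/16384 = 2544815/2048.
Numerically: E[X] ≈ 1242.5854.

E[X] = C(52,6)·2^(1−C(6,2)) = 2544815/2048 ≈ 1242.5854.


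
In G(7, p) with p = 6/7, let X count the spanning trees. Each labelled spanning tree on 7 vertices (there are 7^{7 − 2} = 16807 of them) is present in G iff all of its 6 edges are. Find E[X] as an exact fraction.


K_7 has 7^{7 − 2} = 16807 labelled spanning trees.
For each such spanning tree H, let X_H = 1 if all 6 edges of H are present in G. Then P[X_H = 1] = p^{6} = (6/7)^{6} = 46656/117649.
By linearity of expectation: E[X] = Σ_H E[X_H] = 16807 · p^{6} = 16807 · 46656/117649 = 46656/7.
Numerically: E[X] ≈ 6665.1.

E[X] = 16807 · (6/7)^{6} = 46656/7 ≈ 6665.1.


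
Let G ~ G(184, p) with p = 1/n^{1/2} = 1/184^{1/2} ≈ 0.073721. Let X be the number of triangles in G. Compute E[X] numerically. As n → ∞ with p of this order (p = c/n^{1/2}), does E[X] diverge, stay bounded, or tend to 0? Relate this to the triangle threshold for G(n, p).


Number of potential triangles: C(184, 3) = 1021384.
Each occurs with probability p³ ≈ (0.073721)³ ≈ 4.0065749e-04.
By linearity: E[X] = C(184, 3)·p³ ≈ 1021384 · 4.0065749e-04 ≈ 409.22515.
Since α = 1/2 < 1, p = c/n^{1/2} ≫ 1/n is above the triangle threshold p ~ 1/n. Asymptotically E[X] ~ (c³/6)·n^{3(1−α)} = (1³/6)·n^{1.5} → ∞; triangles are abundant w.h.p.

E[X] ≈ 409.22515; in regime p = Θ(1/n^{1/2}) E[X] diverges (above the triangle threshold p ~ 1/n).


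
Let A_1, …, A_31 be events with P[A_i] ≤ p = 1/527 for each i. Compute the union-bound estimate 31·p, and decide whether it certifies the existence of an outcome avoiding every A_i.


Union bound: P[∪_{i=1}^{31} A_i] ≤ Σ_i P[A_i] ≤ 31·p = 31·(1/527) = 1/17.
Numerically: 1/17 ≈ 0.0588.
Is 1/17 < 1? YES.
Since P[∪ A_i] ≤ 1/17 < 1, the complement has P[∩ A_i^c] ≥ 1 − 1/17 = 16/17 > 0, so some outcome avoids every A_i.

31·p = 1/17 ≈ 0.0588; existence CERTIFIED by the union bound.


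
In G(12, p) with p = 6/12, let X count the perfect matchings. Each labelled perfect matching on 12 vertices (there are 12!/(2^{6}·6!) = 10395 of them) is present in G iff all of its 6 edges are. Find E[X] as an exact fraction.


K_12 has 12!/(2^{6}·6!) = 10395 labelled perfect matchings.
For each such perfect matching H, let X_H = 1 if all 6 edges of H are present in G. Then P[X_H = 1] = p^{6} = (1/2)^{6} = 1/64.
By linearity: E[X] = Σ_H E[X_H] = 10395 · p^{6} = 10395 · 1/64 = 10395/64.
Numerically: E[X] ≈ 162.4.

E[X] = 10395 · (1/2)^{6} = 10395/64 ≈ 162.4.


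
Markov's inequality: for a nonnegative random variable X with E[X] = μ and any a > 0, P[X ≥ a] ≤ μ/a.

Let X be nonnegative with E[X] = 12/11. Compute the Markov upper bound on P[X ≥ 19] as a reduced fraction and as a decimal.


μ = E[X] = 12/11, a = 19.
Markov: P[X ≥ 19] ≤ μ/a = (12/11)/19 = 12/209.
Numerically: ≈ 0.0574.
(Since a = 19 > μ = 1.0909, the bound 12/209 is < 1 and informative.)

P[X ≥ 19] ≤ 12/209 ≈ 0.0574.


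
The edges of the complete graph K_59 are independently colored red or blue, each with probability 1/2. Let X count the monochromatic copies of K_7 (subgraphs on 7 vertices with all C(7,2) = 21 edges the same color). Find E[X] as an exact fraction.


Let X = Σ_S X_S over the C(59, 7) = 341149446 subsets S of size 7, where X_S = 1 if the K_7 on S is monochromatic.
For a fixed S, the K_7 on S has C(7, 2) = 21 edges. P[all 21 edges red] = (1/2)^21, and likewise for blue, so P[monochromatic] = 2·(1/2)^21 = 2^{1 − 21} = 1/1048576.
Summing: E[X] = C(59, 7) · 2^{1 − 21} = 341149446 · 1/1048576 = 170574723/524288.
Numerically: E[X] ≈ 325.34546.

E[X] = C(59,7)·2^(1−C(7,2)) = 170574723/524288 ≈ 325.34546.


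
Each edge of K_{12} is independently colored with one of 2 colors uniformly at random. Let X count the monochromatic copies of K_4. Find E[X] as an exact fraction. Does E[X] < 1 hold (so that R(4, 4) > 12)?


E[X] = C(12, 4) · 2^{1 − 6} = 495 · 2^{−5} = 495/32.
As a reduced fraction: E[X] = 495/32 ≈ 15.4688.
Is E[X] < 1? NO.
Since E[X] ≥ 1, the first-moment bound is inconclusive at n = 12; it does NOT by itself certify R(4, 4) > 12.

E[X] = 495/32 ≈ 15.4688; E[X] ≥ 1; first-moment method inconclusive here.


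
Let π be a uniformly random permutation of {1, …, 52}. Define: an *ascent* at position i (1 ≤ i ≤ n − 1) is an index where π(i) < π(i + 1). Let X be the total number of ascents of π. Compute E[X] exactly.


Write X = Σ X_I over i = 1, …, 51, with X_I the indicator of one ascent.
There are 51 indicators.
For each fixed i, the pair (π(i), π(i+1)) is a uniformly random ordered pair of distinct values from {1, …, 52}; by symmetry P[π(i) < π(i+1)] = 1/2.
By linearity: E[X] = 51 · (1/2) = (52 − 1) · (1/2) = 51/2 ≈ 25.500.

E[X] = 51/2 = 25.500.


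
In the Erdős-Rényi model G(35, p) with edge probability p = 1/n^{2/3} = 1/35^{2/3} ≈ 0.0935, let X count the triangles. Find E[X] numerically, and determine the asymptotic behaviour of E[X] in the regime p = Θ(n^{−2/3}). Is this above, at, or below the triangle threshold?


Number of potential triangles: C(35, 3) = 6545.
Each occurs with probability p³ ≈ (0.0935)³ ≈ 8.16327e-04.
By linearity: E[X] = C(35, 3)·p³ ≈ 6545 · 8.16327e-04 ≈ 5.343.
Since α = 2/3 < 1, p = c/n^{2/3} ≫ 1/n is above the triangle threshold p ~ 1/n. Asymptotically E[X] ~ (c³/6)·n^{3(1−α)} = (1³/6)·n^{1} → ∞; triangles are abundant w.h.p.

E[X] ≈ 5.343; in regime p = Θ(1/n^{2/3}) E[X] diverges (above the triangle threshold p ~ 1/n).


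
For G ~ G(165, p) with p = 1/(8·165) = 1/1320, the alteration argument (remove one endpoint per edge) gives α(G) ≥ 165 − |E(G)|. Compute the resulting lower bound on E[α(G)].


E[|E(G)|] = C(165, 2)·p = 13530 · (1/1320) = 41/4.
E[α(G)] ≥ n − E[|E(G)|] = 165 − 41/4 = 619/4.
Numerically: ≈ 154.7500.
(This is only a lower bound; the true E[α(G)] may be larger.)

E[α(G)] ≥ 619/4 ≈ 154.7500.


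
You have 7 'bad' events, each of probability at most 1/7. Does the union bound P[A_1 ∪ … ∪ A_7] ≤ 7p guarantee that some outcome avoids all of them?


Union bound: P[∪_{i=1}^{7} A_i] ≤ Σ_i P[A_i] ≤ 7·p = 7·(1/7) = 1.
Numerically: 1 ≈ 1.0000.
Is 1 < 1? NO.
Since the bound 1 is ≥ 1, the union bound is uninformative here; it does NOT by itself certify existence.

7·p = 1 ≈ 1.0000; existence NOT certified by the union bound.


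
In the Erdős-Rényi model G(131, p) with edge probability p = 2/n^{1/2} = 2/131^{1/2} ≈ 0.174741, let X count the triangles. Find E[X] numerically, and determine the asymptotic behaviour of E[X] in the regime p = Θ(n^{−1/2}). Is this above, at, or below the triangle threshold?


Number of potential triangles: C(131, 3) = 366145.
Each occurs with probability p³ ≈ (0.174741)³ ≈ 5.33559729e-03.
By linearity: E[X] = C(131, 3)·p³ ≈ 366145 · 5.33559729e-03 ≈ 1953.602271.
Since α = 1/2 < 1, p = c/n^{1/2} ≫ 1/n is above the triangle threshold p ~ 1/n. Asymptotically E[X] ~ (c³/6)·n^{3(1−α)} = (2³/6)·n^{1.5} → ∞; triangles are abundant w.h.p.

E[X] ≈ 1953.602271; in regime p = Θ(1/n^{1/2}) E[X] diverges (above the triangle threshold p ~ 1/n).


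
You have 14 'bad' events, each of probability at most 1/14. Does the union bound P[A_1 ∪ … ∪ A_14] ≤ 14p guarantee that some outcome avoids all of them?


Union bound: P[∪_{i=1}^{14} A_i] ≤ Σ_i P[A_i] ≤ 14·p = 14·(1/14) = 1.
Numerically: 1 ≈ 1.000000.
Is 1 < 1? NO.
Since the bound 1 is ≥ 1, the union bound is uninformative here; it does NOT by itself certify existence.

14·p = 1 ≈ 1.000000; existence NOT certified by the union bound.


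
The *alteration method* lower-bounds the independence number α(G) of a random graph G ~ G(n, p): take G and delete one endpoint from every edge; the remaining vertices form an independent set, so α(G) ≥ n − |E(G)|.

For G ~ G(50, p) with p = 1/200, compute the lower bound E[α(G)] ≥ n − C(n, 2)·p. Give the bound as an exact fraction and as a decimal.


E[|E(G)|] = C(50, 2)·p = 1225 · (1/200) = 49/8.
E[α(G)] ≥ n − E[|E(G)|] = 50 − 49/8 = 351/8.
Numerically: ≈ 43.87500.
(This is only a lower bound; the true E[α(G)] may be larger.)

E[α(G)] ≥ 351/8 ≈ 43.87500.


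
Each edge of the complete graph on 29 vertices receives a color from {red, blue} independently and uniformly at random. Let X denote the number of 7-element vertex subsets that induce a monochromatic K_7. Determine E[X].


Let X = Σ_S X_S over the C(29, 7) = 1560780 subsets S of size 7, where X_S = 1 if the K_7 on S is monochromatic.
For a fixed S, the K_7 on S has C(7, 2) = 21 edges. P[all 21 edges red] = (1/2)^21, and likewise for blue, so P[monochromatic] = 2·(1/2)^21 = 2^{1 − 21} = 1/1048576.
By linearity of expectation: E[X] = C(29, 7) · 2^{1 − 21} = 1560780 · 1/1048576 = 390195/262144.
Numerically: E[X] ≈ 1.4885.

E[X] = C(29,7)·2^(1−C(7,2)) = 390195/262144 ≈ 1.4885.


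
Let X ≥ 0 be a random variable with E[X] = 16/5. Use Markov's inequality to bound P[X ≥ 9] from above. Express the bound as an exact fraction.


μ = E[X] = 16/5, a = 9.
Markov: P[X ≥ 9] ≤ μ/a = (16/5)/9 = 16/45.
Numerically: ≈ 0.355556.
(Since a = 9 > μ = 3.200000, the bound 16/45 is < 1 and informative.)

P[X ≥ 9] ≤ 16/45 ≈ 0.355556.


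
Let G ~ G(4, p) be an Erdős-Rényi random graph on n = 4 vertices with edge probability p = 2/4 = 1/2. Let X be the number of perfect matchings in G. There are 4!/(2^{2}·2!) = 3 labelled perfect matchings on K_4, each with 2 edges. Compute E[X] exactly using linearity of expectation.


K_4 has 4!/(2^{2}·2!) = 3 labelled perfect matchings.
For each such perfect matching H, let X_H = 1 if all 2 edges of H are present in G. Then P[X_H = 1] = p^{2} = (1/2)^{2} = 1/4.
By linearity: E[X] = Σ_H E[X_H] = 3 · p^{2} = 3 · 1/4 = 3/4.
Numerically: E[X] ≈ 0.75.

E[X] = 3 · (1/2)^{2} = 3/4 ≈ 0.75.


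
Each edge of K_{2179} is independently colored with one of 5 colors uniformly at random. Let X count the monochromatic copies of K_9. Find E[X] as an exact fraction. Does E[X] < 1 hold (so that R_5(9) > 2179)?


E[X] = C(2179, 9) · 5^{1 − 36} = 3001701930880099538508560 · 5^{−35} = 3001701930880099538508560/2910383045673370361328125.
As a reduced fraction: E[X] = 600340386176019907701712/582076609134674072265625 ≈ 1.031377.
Is E[X] < 1? NO.
Since E[X] ≥ 1, the first-moment bound is inconclusive at n = 2179; it does NOT by itself certify R_5(9) > 2179.

E[X] = 600340386176019907701712/582076609134674072265625 ≈ 1.031377; E[X] ≥ 1; first-moment method inconclusive here.


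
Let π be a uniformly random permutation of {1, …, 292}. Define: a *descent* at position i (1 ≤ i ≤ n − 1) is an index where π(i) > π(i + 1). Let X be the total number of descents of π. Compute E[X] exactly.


Write X = Σ X_I over i = 1, …, 291, with X_I the indicator of one descent.
There are 291 indicators.
For each fixed i, the pair (π(i), π(i+1)) is a uniformly random ordered pair of distinct values from {1, …, 292}; by symmetry P[π(i) > π(i+1)] = 1/2.
By linearity: E[X] = 291 · (1/2) = (292 − 1) · (1/2) = 291/2 ≈ 145.5000.

E[X] = 291/2 = 145.5000.


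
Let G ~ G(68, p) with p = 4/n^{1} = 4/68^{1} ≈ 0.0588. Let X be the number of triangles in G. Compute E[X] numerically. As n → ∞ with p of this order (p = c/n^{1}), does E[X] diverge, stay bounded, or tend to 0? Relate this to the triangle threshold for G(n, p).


Number of potential triangles: C(68, 3) = 50116.
Each occurs with probability p³ ≈ (0.0588)³ ≈ 2.03542e-04.
By linearity: E[X] = C(68, 3)·p³ ≈ 50116 · 2.03542e-04 ≈ 10.201.
Here α = 1, so p = 4/n is exactly at the triangle threshold p ~ 1/n. Asymptotically E[X] → c³/6 = 4³/6 = 32/3 ≈ 10.667, a bounded constant. In this regime the triangle count is asymptotically Poisson(c³/6).

E[X] ≈ 10.201; in regime p = Θ(1/n^{1}) E[X] stays bounded (at the triangle threshold p ~ 1/n).


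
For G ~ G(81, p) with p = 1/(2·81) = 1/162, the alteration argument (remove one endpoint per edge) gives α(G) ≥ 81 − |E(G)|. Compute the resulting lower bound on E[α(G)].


E[|E(G)|] = C(81, 2)·p = 3240 · (1/162) = 20.
E[α(G)] ≥ n − E[|E(G)|] = 81 − 20 = 61.
Numerically: ≈ 61.00000.
(This is only a lower bound; the true E[α(G)] may be larger.)

E[α(G)] ≥ 61 ≈ 61.00000.


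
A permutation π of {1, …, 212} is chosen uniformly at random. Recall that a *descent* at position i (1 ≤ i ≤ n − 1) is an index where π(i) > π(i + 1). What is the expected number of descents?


Write X = Σ X_I over i = 1, …, 211, with X_I the indicator of one descent.
There are 211 indicators.
For each fixed i, the pair (π(i), π(i+1)) is a uniformly random ordered pair of distinct values from {1, …, 212}; by symmetry P[π(i) > π(i+1)] = 1/2.
By linearity: E[X] = 211 · (1/2) = (212 − 1) · (1/2) = 211/2 ≈ 105.500000.

E[X] = 211/2 = 105.500000.


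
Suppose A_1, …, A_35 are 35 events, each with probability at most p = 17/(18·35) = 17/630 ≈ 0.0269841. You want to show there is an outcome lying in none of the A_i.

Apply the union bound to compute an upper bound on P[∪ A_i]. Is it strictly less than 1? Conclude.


Union bound: P[∪_{i=1}^{35} A_i] ≤ Σ_i P[A_i] ≤ 35·p = 35·(17/630) = 17/18.
Numerically: 17/18 ≈ 0.9444444.
Is 17/18 < 1? YES.
Since P[∪ A_i] ≤ 17/18 < 1, the complement has P[∩ A_i^c] ≥ 1 − 17/18 = 1/18 > 0, so some outcome avoids every A_i.

35·p = 17/18 ≈ 0.9444444; existence CERTIFIED by the union bound.


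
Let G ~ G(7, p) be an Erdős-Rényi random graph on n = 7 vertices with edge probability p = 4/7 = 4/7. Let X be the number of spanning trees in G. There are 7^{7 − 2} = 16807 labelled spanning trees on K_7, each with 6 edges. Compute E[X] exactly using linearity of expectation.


K_7 has 7^{7 − 2} = 16807 labelled spanning trees.
For each such spanning tree H, let X_H = 1 if all 6 edges of H are present in G. Then P[X_H = 1] = p^{6} = (4/7)^{6} = 4096/117649.
By linearity of expectation: E[X] = Σ_H E[X_H] = 16807 · p^{6} = 16807 · 4096/117649 = 4096/7.
Numerically: E[X] ≈ 585.1.

E[X] = 16807 · (4/7)^{6} = 4096/7 ≈ 585.1.


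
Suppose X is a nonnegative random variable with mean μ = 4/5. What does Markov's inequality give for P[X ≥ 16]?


μ = E[X] = 4/5, a = 16.
Markov: P[X ≥ 16] ≤ μ/a = (4/5)/16 = 1/20.
Numerically: ≈ 0.0500.
(Since a = 16 > μ = 0.8000, the bound 1/20 is < 1 and informative.)

P[X ≥ 16] ≤ 1/20 ≈ 0.0500.


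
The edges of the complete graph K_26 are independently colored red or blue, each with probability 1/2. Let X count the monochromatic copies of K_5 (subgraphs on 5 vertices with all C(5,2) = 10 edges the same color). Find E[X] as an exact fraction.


Let X = Σ_S X_S over the C(26, 5) = 65780 subsets S of size 5, where X_S = 1 if the K_5 on S is monochromatic.
For a fixed S, the K_5 on S has C(5, 2) = 10 edges. P[all 10 edges red] = (1/2)^10, and likewise for blue, so P[monochromatic] = 2·(1/2)^10 = 2^{1 − 10} = 1/512.
By linearity: E[X] = C(26, 5) · 2^{1 − 10} = 65780 · 1/512 = 16445/128.
Numerically: E[X] ≈ 128.4766.

E[X] = C(26,5)·2^(1−C(5,2)) = 16445/128 ≈ 128.4766.


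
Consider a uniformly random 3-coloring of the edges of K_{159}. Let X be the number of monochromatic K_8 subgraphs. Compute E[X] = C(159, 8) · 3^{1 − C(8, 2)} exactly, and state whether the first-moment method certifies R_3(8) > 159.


E[X] = C(159, 8) · 3^{1 − 28} = 8471208603429 · 3^{−27} = 8471208603429/7625597484987.
As a reduced fraction: E[X] = 941245400381/847288609443 ≈ 1.11089.
Is E[X] < 1? NO.
Since E[X] ≥ 1, the first-moment bound is inconclusive at n = 159; it does NOT by itself certify R_3(8) > 159.

E[X] = 941245400381/847288609443 ≈ 1.11089; E[X] ≥ 1; first-moment method inconclusive here.


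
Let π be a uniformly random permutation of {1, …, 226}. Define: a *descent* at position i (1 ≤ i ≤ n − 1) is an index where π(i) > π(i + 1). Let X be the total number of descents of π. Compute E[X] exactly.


Write X = Σ X_I over i = 1, …, 225, with X_I the indicator of one descent.
There are 225 indicators.
For each fixed i, the pair (π(i), π(i+1)) is a uniformly random ordered pair of distinct values from {1, …, 226}; by symmetry P[π(i) > π(i+1)] = 1/2.
By linearity: E[X] = 225 · (1/2) = (226 − 1) · (1/2) = 225/2 ≈ 112.50000.

E[X] = 225/2 = 112.50000.


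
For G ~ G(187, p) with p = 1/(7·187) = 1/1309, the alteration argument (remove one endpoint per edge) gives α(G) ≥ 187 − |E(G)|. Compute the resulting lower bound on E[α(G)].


E[|E(G)|] = C(187, 2)·p = 17391 · (1/1309) = 93/7.
E[α(G)] ≥ n − E[|E(G)|] = 187 − 93/7 = 1216/7.
Numerically: ≈ 173.714286.
(This is only a lower bound; the true E[α(G)] may be larger.)

E[α(G)] ≥ 1216/7 ≈ 173.714286.


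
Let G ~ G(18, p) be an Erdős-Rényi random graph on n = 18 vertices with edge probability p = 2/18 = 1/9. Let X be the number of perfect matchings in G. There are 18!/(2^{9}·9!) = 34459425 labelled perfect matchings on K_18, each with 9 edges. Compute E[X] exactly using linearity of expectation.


K_18 has 18!/(2^{9}·9!) = 34459425 labelled perfect matchings.
For each such perfect matching H, let X_H = 1 if all 9 edges of H are present in G. Then P[X_H = 1] = p^{9} = (1/9)^{9} = 1/387420489.
Summing the indicators: E[X] = Σ_H E[X_H] = 34459425 · p^{9} = 34459425 · 1/387420489 = 425425/4782969.
Numerically: E[X] ≈ 0.08895.

E[X] = 34459425 · (1/9)^{9} = 425425/4782969 ≈ 0.08895.


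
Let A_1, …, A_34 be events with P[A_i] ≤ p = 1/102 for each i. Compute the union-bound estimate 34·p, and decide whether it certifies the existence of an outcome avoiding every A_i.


Union bound: P[∪_{i=1}^{34} A_i] ≤ Σ_i P[A_i] ≤ 34·p = 34·(1/102) = 1/3.
Numerically: 1/3 ≈ 0.333333.
Is 1/3 < 1? YES.
Since P[∪ A_i] ≤ 1/3 < 1, the complement has P[∩ A_i^c] ≥ 1 − 1/3 = 2/3 > 0, so some outcome avoids every A_i.

34·p = 1/3 ≈ 0.333333; existence CERTIFIED by the union bound.


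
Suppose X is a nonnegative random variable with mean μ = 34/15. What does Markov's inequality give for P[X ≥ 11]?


μ = E[X] = 34/15, a = 11.
Markov: P[X ≥ 11] ≤ μ/a = (34/15)/11 = 34/165.
Numerically: ≈ 0.20606.
(Since a = 11 > μ = 2.26667, the bound 34/165 is < 1 and informative.)

P[X ≥ 11] ≤ 34/165 ≈ 0.20606.


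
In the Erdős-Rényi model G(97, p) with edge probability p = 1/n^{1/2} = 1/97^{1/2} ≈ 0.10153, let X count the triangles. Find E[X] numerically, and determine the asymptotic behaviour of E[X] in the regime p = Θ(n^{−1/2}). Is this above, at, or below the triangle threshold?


Number of potential triangles: C(97, 3) = 147440.
Each occurs with probability p³ ≈ (0.10153)³ ≈ 1.0467486e-03.
By linearity: E[X] = C(97, 3)·p³ ≈ 147440 · 1.0467486e-03 ≈ 154.33262.
Since α = 1/2 < 1, p = c/n^{1/2} ≫ 1/n is above the triangle threshold p ~ 1/n. Asymptotically E[X] ~ (c³/6)·n^{3(1−α)} = (1³/6)·n^{1.5} → ∞; triangles are abundant w.h.p.

E[X] ≈ 154.33262; in regime p = Θ(1/n^{1/2}) E[X] diverges (above the triangle threshold p ~ 1/n).


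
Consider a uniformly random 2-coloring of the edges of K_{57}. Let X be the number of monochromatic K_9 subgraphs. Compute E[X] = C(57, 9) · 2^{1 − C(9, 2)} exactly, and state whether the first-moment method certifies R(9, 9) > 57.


E[X] = C(57, 9) · 2^{1 − 36} = 8996462475 · 2^{−35} = 8996462475/34359738368.
As a reduced fraction: E[X] = 8996462475/34359738368 ≈ 0.261832.
Is E[X] < 1? YES.
Since E[X] < 1, there exists a 2-coloring of K_{57} with no monochromatic K_9; hence R(9, 9) > 57.

E[X] = 8996462475/34359738368 ≈ 0.261832; E[X] < 1, so R(9, 9) > 57.


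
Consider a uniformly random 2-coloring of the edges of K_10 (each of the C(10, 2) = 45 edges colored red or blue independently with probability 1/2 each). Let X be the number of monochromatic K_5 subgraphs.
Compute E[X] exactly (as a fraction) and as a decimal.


Let X = Σ_S X_S over the C(10, 5) = 252 subsets S of size 5, where X_S = 1 if the K_5 on S is monochromatic.
For a fixed S, the K_5 on S has C(5, 2) = 10 edges. P[all 10 edges red] = (1/2)^10, and likewise for blue, so P[monochromatic] = 2·(1/2)^10 = 2^{1 − 10} = 1/512.
Summing: E[X] = C(10, 5) · 2^{1 − 10} = 252 · 1/512 = 63/128.
Numerically: E[X] ≈ 0.492.

E[X] = C(10,5)·2^(1−C(5,2)) = 63/128 ≈ 0.492.


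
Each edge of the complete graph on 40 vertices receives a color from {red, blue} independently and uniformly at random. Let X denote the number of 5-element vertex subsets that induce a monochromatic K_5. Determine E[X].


Let X = Σ_S X_S over the C(40, 5) = 658008 subsets S of size 5, where X_S = 1 if the K_5 on S is monochromatic.
For a fixed S, the K_5 on S has C(5, 2) = 10 edges. P[all 10 edges red] = (1/2)^10, and likewise for blue, so P[monochromatic] = 2·(1/2)^10 = 2^{1 − 10} = 1/512.
By linearity of expectation: E[X] = C(40, 5) · 2^{1 − 10} = 658008 · 1/512 = 82251/64.
Numerically: E[X] ≈ 1285.1719.

E[X] = C(40,5)·2^(1−C(5,2)) = 82251/64 ≈ 1285.1719.


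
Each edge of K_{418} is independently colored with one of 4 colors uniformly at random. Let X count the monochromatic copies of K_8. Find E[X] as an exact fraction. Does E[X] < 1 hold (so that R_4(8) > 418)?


E[X] = C(418, 8) · 4^{1 − 28} = 21608403021078588 · 4^{−27} = 21608403021078588/18014398509481984.
As a reduced fraction: E[X] = 5402100755269647/4503599627370496 ≈ 1.199507.
Is E[X] < 1? NO.
Since E[X] ≥ 1, the first-moment bound is inconclusive at n = 418; it does NOT by itself certify R_4(8) > 418.

E[X] = 5402100755269647/4503599627370496 ≈ 1.199507; E[X] ≥ 1; first-moment method inconclusive here.


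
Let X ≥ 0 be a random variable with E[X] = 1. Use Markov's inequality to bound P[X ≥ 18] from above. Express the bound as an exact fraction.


μ = E[X] = 1, a = 18.
Markov: P[X ≥ 18] ≤ μ/a = (1)/18 = 1/18.
Numerically: ≈ 0.05556.
(Since a = 18 > μ = 1.00000, the bound 1/18 is < 1 and informative.)

P[X ≥ 18] ≤ 1/18 ≈ 0.05556.


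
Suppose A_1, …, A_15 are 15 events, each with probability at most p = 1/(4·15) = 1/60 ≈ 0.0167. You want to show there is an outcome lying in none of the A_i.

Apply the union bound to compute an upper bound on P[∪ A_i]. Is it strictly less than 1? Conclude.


Union bound: P[∪_{i=1}^{15} A_i] ≤ Σ_i P[A_i] ≤ 15·p = 15·(1/60) = 1/4.
Numerically: 1/4 ≈ 0.2500.
Is 1/4 < 1? YES.
Since P[∪ A_i] ≤ 1/4 < 1, the complement has P[∩ A_i^c] ≥ 1 − 1/4 = 3/4 > 0, so some outcome avoids every A_i.

15·p = 1/4 ≈ 0.2500; existence CERTIFIED by the union bound.


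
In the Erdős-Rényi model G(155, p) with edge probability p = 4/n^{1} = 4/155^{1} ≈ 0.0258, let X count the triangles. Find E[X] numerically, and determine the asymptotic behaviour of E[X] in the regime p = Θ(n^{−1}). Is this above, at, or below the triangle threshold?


Number of potential triangles: C(155, 3) = 608685.
Each occurs with probability p³ ≈ (0.0258)³ ≈ 1.71864e-05.
By linearity: E[X] = C(155, 3)·p³ ≈ 608685 · 1.71864e-05 ≈ 10.461.
Here α = 1, so p = 4/n is exactly at the triangle threshold p ~ 1/n. Asymptotically E[X] → c³/6 = 4³/6 = 32/3 ≈ 10.667, a bounded constant. In this regime the triangle count is asymptotically Poisson(c³/6).

E[X] ≈ 10.461; in regime p = Θ(1/n^{1}) E[X] stays bounded (at the triangle threshold p ~ 1/n).


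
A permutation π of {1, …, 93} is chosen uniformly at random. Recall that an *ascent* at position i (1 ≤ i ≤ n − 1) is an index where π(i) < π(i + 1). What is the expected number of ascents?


Write X = Σ X_I over i = 1, …, 92, with X_I the indicator of one ascent.
There are 92 indicators.
For each fixed i, the pair (π(i), π(i+1)) is a uniformly random ordered pair of distinct values from {1, …, 93}; by symmetry P[π(i) < π(i+1)] = 1/2.
By linearity: E[X] = 92 · (1/2) = (93 − 1) · (1/2) = 46 ≈ 46.00000.

E[X] = 46 = 46.00000.


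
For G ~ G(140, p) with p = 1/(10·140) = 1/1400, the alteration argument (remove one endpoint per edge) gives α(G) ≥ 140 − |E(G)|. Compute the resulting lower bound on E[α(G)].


E[|E(G)|] = C(140, 2)·p = 9730 · (1/1400) = 139/20.
E[α(G)] ≥ n − E[|E(G)|] = 140 − 139/20 = 2661/20.
Numerically: ≈ 133.0500.
(This is only a lower bound; the true E[α(G)] may be larger.)

E[α(G)] ≥ 2661/20 ≈ 133.0500.


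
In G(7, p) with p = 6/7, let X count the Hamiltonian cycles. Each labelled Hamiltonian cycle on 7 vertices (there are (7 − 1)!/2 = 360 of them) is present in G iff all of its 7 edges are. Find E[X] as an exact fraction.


K_7 has (7 − 1)!/2 = 360 labelled Hamiltonian cycles.
For each such Hamiltonian cycle H, let X_H = 1 if all 7 edges of H are present in G. Then P[X_H = 1] = p^{7} = (6/7)^{7} = 279936/823543.
Summing the indicators: E[X] = Σ_H E[X_H] = 360 · p^{7} = 360 · 279936/823543 = 100776960/823543.
Numerically: E[X] ≈ 122.

E[X] = 360 · (6/7)^{7} = 100776960/823543 ≈ 122.


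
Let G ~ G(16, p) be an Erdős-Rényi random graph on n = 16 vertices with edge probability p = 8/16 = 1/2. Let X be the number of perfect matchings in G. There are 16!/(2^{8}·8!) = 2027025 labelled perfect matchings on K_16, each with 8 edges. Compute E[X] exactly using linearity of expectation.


K_16 has 16!/(2^{8}·8!) = 2027025 labelled perfect matchings.
For each such perfect matching H, let X_H = 1 if all 8 edges of H are present in G. Then P[X_H = 1] = p^{8} = (1/2)^{8} = 1/256.
Summing the indicators: E[X] = Σ_H E[X_H] = 2027025 · p^{8} = 2027025 · 1/256 = 2027025/256.
Numerically: E[X] ≈ 7918.

E[X] = 2027025 · (1/2)^{8} = 2027025/256 ≈ 7918.
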